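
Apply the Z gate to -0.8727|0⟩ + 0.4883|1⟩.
-0.8727|0⟩ - 0.4883|1⟩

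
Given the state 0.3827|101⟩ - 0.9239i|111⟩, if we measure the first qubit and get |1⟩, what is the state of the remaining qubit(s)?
0.3827|01⟩ - 0.9239i|11⟩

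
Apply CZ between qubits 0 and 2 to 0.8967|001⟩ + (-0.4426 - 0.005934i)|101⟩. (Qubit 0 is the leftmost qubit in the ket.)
0.8967|001⟩ + (0.4426 + 0.005934i)|101⟩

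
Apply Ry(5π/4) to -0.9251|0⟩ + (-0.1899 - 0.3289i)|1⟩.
(0.5295 + 0.3039i)|0⟩ + (-0.782 + 0.1259i)|1⟩

Ry(5π/4) = [[cos(θ/2), −sin(θ/2)], [sin(θ/2), cos(θ/2)]]; θ = 5π/4, cos(θ/2) ≈ -0.382683, sin(θ/2) ≈ 0.92388.
With a = amp(|0⟩) = -0.9251 and b = amp(|1⟩) = (-0.1899 - 0.3289i):
new amp(|0⟩) = (-0.382683)·a + (-0.92388)·b = (0.5295 + 0.3039i)
new amp(|1⟩) = (0.92388)·a + (-0.382683)·b = (-0.782 + 0.1259i)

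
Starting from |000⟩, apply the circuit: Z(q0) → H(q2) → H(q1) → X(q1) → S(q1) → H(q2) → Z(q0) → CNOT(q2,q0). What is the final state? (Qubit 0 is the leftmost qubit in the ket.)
1/√2|000⟩ + (1/√2)i|010⟩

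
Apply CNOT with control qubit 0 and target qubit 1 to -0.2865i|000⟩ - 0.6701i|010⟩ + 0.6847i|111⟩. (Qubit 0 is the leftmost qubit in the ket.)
-0.2865i|000⟩ - 0.6701i|010⟩ + 0.6847i|101⟩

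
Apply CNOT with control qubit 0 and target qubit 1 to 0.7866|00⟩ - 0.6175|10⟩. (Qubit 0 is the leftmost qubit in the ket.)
0.7866|00⟩ - 0.6175|11⟩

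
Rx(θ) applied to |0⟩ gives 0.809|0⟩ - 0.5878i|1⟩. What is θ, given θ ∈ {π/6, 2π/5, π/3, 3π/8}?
2π/5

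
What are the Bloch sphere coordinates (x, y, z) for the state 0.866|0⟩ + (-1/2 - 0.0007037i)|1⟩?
(-0.866, -0.001219, 0.5)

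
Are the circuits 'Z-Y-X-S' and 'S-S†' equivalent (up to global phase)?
No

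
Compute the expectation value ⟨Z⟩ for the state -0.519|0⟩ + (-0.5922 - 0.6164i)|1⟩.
-0.4613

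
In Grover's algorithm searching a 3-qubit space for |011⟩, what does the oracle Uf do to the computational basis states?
Uf|x⟩ = -|x⟩ if x = 011, else |x⟩ (phase flip on target)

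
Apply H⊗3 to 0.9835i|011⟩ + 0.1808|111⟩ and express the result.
(0.06392 + 0.3477i)|000⟩ + (-0.06392 - 0.3477i)|001⟩ + (-0.06392 - 0.3477i)|010⟩ + (0.06392 + 0.3477i)|011⟩ + (-0.06392 + 0.3477i)|100⟩ + (0.06392 - 0.3477i)|101⟩ + (0.06392 - 0.3477i)|110⟩ + (-0.06392 + 0.3477i)|111⟩

H⊗3 gives amp(|y⟩) = (1/2√2) Σ_x (−1)^(x·y) amp(|x⟩), where x·y is the number of positions in which both x and y have a 1.
|000⟩: (0.9835i + 0.1808)/(2√2) = (0.06392 + 0.3477i)
|001⟩: (-0.9835i - 0.1808)/(2√2) = (-0.06392 - 0.3477i)
|010⟩: (-0.9835i - 0.1808)/(2√2) = (-0.06392 - 0.3477i)
|011⟩: (0.9835i + 0.1808)/(2√2) = (0.06392 + 0.3477i)
|100⟩: (0.9835i - 0.1808)/(2√2) = (-0.06392 + 0.3477i)
|101⟩: (-0.9835i + 0.1808)/(2√2) = (0.06392 - 0.3477i)
|110⟩: (-0.9835i + 0.1808)/(2√2) = (0.06392 - 0.3477i)
|111⟩: (0.9835i - 0.1808)/(2√2) = (-0.06392 + 0.3477i)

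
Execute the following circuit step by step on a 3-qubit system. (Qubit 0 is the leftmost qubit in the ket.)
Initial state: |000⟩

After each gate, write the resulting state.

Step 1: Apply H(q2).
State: 1/√2|000⟩ + 1/√2|001⟩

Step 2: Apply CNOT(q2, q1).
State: 1/√2|000⟩ + 1/√2|011⟩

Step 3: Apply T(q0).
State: 1/√2|000⟩ + 1/√2|011⟩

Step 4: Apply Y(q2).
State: (1/√2)i|001⟩ - (1/√2)i|010⟩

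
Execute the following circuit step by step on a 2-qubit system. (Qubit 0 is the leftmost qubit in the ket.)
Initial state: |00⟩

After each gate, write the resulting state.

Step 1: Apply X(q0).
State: |10⟩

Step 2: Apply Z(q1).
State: |10⟩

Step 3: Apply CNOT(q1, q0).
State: |10⟩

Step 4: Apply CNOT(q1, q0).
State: |10⟩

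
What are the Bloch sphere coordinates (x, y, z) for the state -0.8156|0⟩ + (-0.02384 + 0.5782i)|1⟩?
(0.03889, -0.9432, 0.3303)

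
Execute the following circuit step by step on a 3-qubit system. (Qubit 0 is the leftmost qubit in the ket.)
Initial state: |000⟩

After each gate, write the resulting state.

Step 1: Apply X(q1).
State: |010⟩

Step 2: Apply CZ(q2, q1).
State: |010⟩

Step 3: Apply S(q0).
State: |010⟩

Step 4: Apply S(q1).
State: i|010⟩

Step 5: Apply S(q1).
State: -|010⟩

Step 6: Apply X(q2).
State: -|011⟩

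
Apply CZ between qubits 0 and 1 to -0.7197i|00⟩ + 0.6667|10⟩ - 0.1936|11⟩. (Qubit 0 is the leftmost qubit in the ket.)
-0.7197i|00⟩ + 0.6667|10⟩ + 0.1936|11⟩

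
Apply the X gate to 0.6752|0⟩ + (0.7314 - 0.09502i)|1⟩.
(0.7314 - 0.09502i)|0⟩ + 0.6752|1⟩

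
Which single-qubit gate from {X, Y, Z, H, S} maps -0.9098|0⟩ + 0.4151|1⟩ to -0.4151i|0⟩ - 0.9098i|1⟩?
Y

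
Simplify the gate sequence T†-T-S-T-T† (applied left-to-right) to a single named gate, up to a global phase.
S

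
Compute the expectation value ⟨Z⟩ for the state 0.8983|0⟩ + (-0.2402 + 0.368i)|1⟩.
0.6138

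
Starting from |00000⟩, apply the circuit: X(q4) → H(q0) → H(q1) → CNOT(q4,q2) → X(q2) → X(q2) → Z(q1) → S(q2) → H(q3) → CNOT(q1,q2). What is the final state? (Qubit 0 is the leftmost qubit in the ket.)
(1/√8)i|00101⟩ + (1/√8)i|00111⟩ - (1/√8)i|01001⟩ - (1/√8)i|01011⟩ + (1/√8)i|10101⟩ + (1/√8)i|10111⟩ - (1/√8)i|11001⟩ - (1/√8)i|11011⟩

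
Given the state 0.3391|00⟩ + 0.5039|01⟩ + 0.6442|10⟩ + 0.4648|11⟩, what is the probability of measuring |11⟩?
0.216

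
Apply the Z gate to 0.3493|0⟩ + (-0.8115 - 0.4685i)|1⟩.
0.3493|0⟩ + (0.8115 + 0.4685i)|1⟩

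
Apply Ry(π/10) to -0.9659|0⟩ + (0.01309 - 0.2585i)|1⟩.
(-0.9561 + 0.04044i)|0⟩ + (-0.1382 - 0.2553i)|1⟩

Ry(π/10) = [[cos(θ/2), −sin(θ/2)], [sin(θ/2), cos(θ/2)]]; θ = π/10, cos(θ/2) ≈ 0.987688, sin(θ/2) ≈ 0.156434.
With a = amp(|0⟩) = -0.9659 and b = amp(|1⟩) = (0.01309 - 0.2585i):
new amp(|0⟩) = (0.987688)·a + (-0.156434)·b = (-0.9561 + 0.04044i)
new amp(|1⟩) = (0.156434)·a + (0.987688)·b = (-0.1382 - 0.2553i)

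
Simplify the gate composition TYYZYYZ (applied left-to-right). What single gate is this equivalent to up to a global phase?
T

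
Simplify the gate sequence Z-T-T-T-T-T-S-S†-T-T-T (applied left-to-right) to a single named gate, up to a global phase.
Z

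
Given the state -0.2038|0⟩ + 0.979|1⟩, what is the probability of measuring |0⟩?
0.04153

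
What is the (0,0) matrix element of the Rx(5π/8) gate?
0.5556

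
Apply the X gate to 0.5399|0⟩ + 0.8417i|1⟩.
0.8417i|0⟩ + 0.5399|1⟩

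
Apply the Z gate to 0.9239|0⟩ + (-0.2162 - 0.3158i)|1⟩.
0.9239|0⟩ + (0.2162 + 0.3158i)|1⟩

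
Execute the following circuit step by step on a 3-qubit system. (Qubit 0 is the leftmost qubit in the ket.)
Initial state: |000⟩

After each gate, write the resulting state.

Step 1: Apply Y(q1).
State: i|010⟩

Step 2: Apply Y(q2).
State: -|011⟩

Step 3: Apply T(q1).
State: (-1/√2 - (1/√2)i)|011⟩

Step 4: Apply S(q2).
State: (1/√2 - (1/√2)i)|011⟩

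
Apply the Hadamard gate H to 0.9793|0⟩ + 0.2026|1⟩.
0.8357|0⟩ + 0.5492|1⟩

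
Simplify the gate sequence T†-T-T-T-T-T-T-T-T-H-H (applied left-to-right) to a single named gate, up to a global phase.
T†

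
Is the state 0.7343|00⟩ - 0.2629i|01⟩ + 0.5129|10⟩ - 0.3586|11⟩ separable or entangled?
Entangled

Writing the state as a|00⟩ + b|01⟩ + c|10⟩ + d|11⟩, it is a product state iff ad − bc = 0.
Here (a, b, c, d) = (0.7343, -0.2629i, 0.5129, -0.3586): ad − bc = (0.7343)(-0.3586) − (-0.2629i)(0.5129) = (-0.2633 + 0.1348i) ≠ 0, so the state is entangled.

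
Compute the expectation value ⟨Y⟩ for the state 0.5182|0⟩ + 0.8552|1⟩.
0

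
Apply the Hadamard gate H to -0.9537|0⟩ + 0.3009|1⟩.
-0.4616|0⟩ - 0.8871|1⟩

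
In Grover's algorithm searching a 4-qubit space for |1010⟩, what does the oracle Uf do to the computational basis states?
Uf|x⟩ = -|x⟩ if x = 1010, else |x⟩ (phase flip on target)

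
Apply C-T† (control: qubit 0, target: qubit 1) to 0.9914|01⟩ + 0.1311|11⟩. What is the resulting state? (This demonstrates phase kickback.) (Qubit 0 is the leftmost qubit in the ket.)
0.9914|01⟩ + (0.0927 - 0.0927i)|11⟩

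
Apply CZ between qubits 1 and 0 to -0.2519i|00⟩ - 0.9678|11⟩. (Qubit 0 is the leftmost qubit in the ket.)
-0.2519i|00⟩ + 0.9678|11⟩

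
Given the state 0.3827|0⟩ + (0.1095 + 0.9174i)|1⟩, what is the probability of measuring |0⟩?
0.1465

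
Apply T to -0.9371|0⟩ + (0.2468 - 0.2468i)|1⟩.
-0.9371|0⟩ + 0.349|1⟩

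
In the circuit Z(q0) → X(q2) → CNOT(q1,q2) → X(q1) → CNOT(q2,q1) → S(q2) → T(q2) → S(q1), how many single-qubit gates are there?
6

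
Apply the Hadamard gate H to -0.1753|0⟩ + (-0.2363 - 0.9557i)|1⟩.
(-0.291 - 0.6758i)|0⟩ + (0.04313 + 0.6758i)|1⟩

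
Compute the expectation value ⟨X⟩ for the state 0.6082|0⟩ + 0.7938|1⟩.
0.9656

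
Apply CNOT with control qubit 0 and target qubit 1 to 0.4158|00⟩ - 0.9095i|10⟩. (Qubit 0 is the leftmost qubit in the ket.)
0.4158|00⟩ - 0.9095i|11⟩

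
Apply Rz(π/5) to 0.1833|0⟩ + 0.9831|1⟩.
(0.1743 - 0.05664i)|0⟩ + (0.935 + 0.3038i)|1⟩

Rz(π/5) = [[e^(−iθ/2), 0], [0, e^(iθ/2)]] with e^(±iθ/2) = cos(θ/2) ± i·sin(θ/2); θ = π/5, cos(θ/2) ≈ 0.951057, sin(θ/2) ≈ 0.309017.
With a = amp(|0⟩) = 0.1833 and b = amp(|1⟩) = 0.9831:
new amp(|0⟩) = (0.951057 - 0.309017i)·a = (0.1743 - 0.05664i)
new amp(|1⟩) = (0.951057 + 0.309017i)·b = (0.935 + 0.3038i)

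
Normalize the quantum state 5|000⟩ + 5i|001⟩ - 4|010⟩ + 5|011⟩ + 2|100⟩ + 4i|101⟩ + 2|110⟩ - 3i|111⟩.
0.449|000⟩ + 0.449i|001⟩ - 0.3592|010⟩ + 0.449|011⟩ + 0.1796|100⟩ + 0.3592i|101⟩ + 0.1796|110⟩ - 0.2694i|111⟩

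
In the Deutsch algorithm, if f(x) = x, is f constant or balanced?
Balanced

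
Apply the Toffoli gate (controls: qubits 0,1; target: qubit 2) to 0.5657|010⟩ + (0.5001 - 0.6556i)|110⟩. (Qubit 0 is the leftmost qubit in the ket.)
0.5657|010⟩ + (0.5001 - 0.6556i)|111⟩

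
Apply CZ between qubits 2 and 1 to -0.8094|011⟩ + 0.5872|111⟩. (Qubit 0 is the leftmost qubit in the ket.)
0.8094|011⟩ - 0.5872|111⟩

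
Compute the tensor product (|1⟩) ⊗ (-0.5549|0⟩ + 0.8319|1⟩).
-0.5549|10⟩ + 0.8319|11⟩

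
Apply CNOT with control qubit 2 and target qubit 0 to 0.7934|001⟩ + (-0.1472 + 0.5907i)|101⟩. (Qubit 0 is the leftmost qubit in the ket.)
(-0.1472 + 0.5907i)|001⟩ + 0.7934|101⟩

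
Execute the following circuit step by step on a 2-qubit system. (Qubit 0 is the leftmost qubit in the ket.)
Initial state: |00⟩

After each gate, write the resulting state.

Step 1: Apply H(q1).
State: 1/√2|00⟩ + 1/√2|01⟩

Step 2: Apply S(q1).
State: 1/√2|00⟩ + (1/√2)i|01⟩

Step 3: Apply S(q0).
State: 1/√2|00⟩ + (1/√2)i|01⟩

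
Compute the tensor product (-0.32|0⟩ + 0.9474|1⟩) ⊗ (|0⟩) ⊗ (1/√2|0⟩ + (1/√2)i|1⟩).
-0.2263|000⟩ - 0.2263i|001⟩ + 0.6699|100⟩ + 0.6699i|101⟩

amp(|b₁b₂…⟩) = product of the factor amplitudes for bits b₁, b₂, …; only kets whose every factor amplitude is nonzero survive.
|000⟩: (-0.32)(1)(1/√2) = -0.2263
|001⟩: (-0.32)(1)((1/√2)i) = -0.2263i
|100⟩: (0.9474)(1)(1/√2) = 0.6699
|101⟩: (0.9474)(1)((1/√2)i) = 0.6699i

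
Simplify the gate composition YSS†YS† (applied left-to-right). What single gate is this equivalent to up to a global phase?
S†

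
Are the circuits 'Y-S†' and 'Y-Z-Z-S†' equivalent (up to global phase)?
Yes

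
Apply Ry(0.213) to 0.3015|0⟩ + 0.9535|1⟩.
0.1984|0⟩ + 0.9801|1⟩

Ry(0.213) = [[cos(θ/2), −sin(θ/2)], [sin(θ/2), cos(θ/2)]]; θ = 0.213, cos(θ/2) ≈ 0.994334, sin(θ/2) ≈ 0.106299.
With a = amp(|0⟩) = 0.3015 and b = amp(|1⟩) = 0.9535:
new amp(|0⟩) = (0.994334)·a + (-0.106299)·b = 0.1984
new amp(|1⟩) = (0.106299)·a + (0.994334)·b = 0.9801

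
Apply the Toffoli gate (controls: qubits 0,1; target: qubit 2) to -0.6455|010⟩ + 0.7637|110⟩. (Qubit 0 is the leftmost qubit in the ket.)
-0.6455|010⟩ + 0.7637|111⟩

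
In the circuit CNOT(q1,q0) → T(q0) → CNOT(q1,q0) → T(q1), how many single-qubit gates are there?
2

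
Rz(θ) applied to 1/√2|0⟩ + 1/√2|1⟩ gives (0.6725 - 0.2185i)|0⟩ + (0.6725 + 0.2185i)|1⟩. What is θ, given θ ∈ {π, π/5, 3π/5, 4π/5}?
π/5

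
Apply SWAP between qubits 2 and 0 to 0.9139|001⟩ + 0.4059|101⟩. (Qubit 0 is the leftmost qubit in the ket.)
0.9139|100⟩ + 0.4059|101⟩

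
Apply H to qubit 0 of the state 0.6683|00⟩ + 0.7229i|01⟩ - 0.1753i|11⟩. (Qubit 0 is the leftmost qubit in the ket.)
0.4726|00⟩ + 0.3872i|01⟩ + 0.4726|10⟩ + 0.6351i|11⟩

H on qubit 0 mixes each pair of kets that differ only in qubit 0: amplitudes (a, b) of (|…0…⟩, |…1…⟩) become ((a + b)/√2, (a − b)/√2). Kets absent from the input have amplitude 0.
(|00⟩, |10⟩): (a, b) = (0.6683, 0) → (0.4726, 0.4726)
(|01⟩, |11⟩): (a, b) = (0.7229i, -0.1753i) → (0.3872i, 0.6351i)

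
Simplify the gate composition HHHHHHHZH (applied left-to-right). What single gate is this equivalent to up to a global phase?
X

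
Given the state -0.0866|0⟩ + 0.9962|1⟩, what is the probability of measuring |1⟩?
0.9924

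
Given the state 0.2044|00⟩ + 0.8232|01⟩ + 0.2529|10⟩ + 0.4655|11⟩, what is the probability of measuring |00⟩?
0.04178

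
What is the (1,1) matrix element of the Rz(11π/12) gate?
(0.1305 + 0.9914i)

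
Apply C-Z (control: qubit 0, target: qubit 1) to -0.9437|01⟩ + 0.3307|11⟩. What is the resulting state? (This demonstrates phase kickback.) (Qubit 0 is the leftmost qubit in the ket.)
-0.9437|01⟩ - 0.3307|11⟩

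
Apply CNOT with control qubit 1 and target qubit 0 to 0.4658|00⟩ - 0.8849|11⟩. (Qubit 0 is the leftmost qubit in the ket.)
0.4658|00⟩ - 0.8849|01⟩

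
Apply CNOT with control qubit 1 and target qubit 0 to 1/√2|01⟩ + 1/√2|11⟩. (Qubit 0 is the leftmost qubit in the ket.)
1/√2|01⟩ + 1/√2|11⟩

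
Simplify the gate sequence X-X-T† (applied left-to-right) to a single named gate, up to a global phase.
T†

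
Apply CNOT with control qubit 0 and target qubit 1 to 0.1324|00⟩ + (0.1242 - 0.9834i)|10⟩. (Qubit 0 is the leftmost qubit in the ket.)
0.1324|00⟩ + (0.1242 - 0.9834i)|11⟩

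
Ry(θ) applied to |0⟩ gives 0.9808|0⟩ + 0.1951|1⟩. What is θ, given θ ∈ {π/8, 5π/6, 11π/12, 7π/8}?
π/8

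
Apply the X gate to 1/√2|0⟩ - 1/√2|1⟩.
-1/√2|0⟩ + 1/√2|1⟩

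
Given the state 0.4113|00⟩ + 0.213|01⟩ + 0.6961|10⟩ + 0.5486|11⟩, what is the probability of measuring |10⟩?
0.4846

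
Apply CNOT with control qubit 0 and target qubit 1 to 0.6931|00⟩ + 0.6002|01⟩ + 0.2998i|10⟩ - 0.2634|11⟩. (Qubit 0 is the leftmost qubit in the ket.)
0.6931|00⟩ + 0.6002|01⟩ - 0.2634|10⟩ + 0.2998i|11⟩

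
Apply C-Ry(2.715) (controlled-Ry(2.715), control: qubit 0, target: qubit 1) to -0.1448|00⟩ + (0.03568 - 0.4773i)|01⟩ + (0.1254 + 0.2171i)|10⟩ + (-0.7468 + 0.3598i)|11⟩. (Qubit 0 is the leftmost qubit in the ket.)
-0.1448|00⟩ + (0.03568 - 0.4773i)|01⟩ + (0.7564 - 0.3057i)|10⟩ + (-0.03553 + 0.2883i)|11⟩

C-Ry(2.715) leaves the control-|0⟩ kets |00⟩, |01⟩ unchanged and applies Ry(2.715) to qubit 1 on the control-|1⟩ pair (|10⟩, |11⟩).
Ry(2.715) = [[cos(θ/2), −sin(θ/2)], [sin(θ/2), cos(θ/2)]]; θ = 2.715, cos(θ/2) ≈ 0.211683, sin(θ/2) ≈ 0.977338.
With a = amp(|10⟩) = (0.1254 + 0.2171i) and b = amp(|11⟩) = (-0.7468 + 0.3598i):
new amp(|10⟩) = (0.211683)·a + (-0.977338)·b = (0.7564 - 0.3057i)
new amp(|11⟩) = (0.977338)·a + (0.211683)·b = (-0.03553 + 0.2883i)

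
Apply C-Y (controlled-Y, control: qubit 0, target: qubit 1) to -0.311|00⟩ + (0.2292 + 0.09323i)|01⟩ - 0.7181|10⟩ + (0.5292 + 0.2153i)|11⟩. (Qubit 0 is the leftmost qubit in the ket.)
-0.311|00⟩ + (0.2292 + 0.09323i)|01⟩ + (0.2153 - 0.5292i)|10⟩ - 0.7181i|11⟩

C-Y leaves the control-|0⟩ kets |00⟩, |01⟩ unchanged and applies Y to qubit 1 on the control-|1⟩ pair (|10⟩, |11⟩).
Y = [[0, -i], [i, 0]].
With a = amp(|10⟩) = -0.7181 and b = amp(|11⟩) = (0.5292 + 0.2153i):
new amp(|10⟩) = (-i)·b = (0.2153 - 0.5292i)
new amp(|11⟩) = (i)·a = -0.7181i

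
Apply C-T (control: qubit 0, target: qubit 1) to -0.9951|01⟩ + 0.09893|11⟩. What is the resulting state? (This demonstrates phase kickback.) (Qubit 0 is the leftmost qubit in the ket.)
-0.9951|01⟩ + (0.06995 + 0.06995i)|11⟩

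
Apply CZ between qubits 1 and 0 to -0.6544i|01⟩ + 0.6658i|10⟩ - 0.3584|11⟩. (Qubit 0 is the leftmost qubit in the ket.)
-0.6544i|01⟩ + 0.6658i|10⟩ + 0.3584|11⟩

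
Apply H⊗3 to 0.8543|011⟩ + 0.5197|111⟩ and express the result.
0.4858|000⟩ - 0.4858|001⟩ - 0.4858|010⟩ + 0.4858|011⟩ + 0.1183|100⟩ - 0.1183|101⟩ - 0.1183|110⟩ + 0.1183|111⟩

H⊗3 gives amp(|y⟩) = (1/2√2) Σ_x (−1)^(x·y) amp(|x⟩), where x·y is the number of positions in which both x and y have a 1.
|000⟩: (0.8543 + 0.5197)/(2√2) = 0.4858
|001⟩: (-0.8543 - 0.5197)/(2√2) = -0.4858
|010⟩: (-0.8543 - 0.5197)/(2√2) = -0.4858
|011⟩: (0.8543 + 0.5197)/(2√2) = 0.4858
|100⟩: (0.8543 - 0.5197)/(2√2) = 0.1183
|101⟩: (-0.8543 + 0.5197)/(2√2) = -0.1183
|110⟩: (-0.8543 + 0.5197)/(2√2) = -0.1183
|111⟩: (0.8543 - 0.5197)/(2√2) = 0.1183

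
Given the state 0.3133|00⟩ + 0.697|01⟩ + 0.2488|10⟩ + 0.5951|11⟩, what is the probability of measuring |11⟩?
0.3541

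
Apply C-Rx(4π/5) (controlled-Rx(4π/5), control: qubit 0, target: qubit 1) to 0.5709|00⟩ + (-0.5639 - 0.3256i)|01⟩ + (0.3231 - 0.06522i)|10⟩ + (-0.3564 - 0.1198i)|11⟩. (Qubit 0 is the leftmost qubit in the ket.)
0.5709|00⟩ + (-0.5639 - 0.3256i)|01⟩ + (-0.01409 + 0.3188i)|10⟩ + (-0.1722 - 0.3443i)|11⟩

C-Rx(4π/5) leaves the control-|0⟩ kets |00⟩, |01⟩ unchanged and applies Rx(4π/5) to qubit 1 on the control-|1⟩ pair (|10⟩, |11⟩).
Rx(4π/5) = [[cos(θ/2), −i·sin(θ/2)], [−i·sin(θ/2), cos(θ/2)]]; θ = 4π/5, cos(θ/2) ≈ 0.309017, sin(θ/2) ≈ 0.951057.
With a = amp(|10⟩) = (0.3231 - 0.06522i) and b = amp(|11⟩) = (-0.3564 - 0.1198i):
new amp(|10⟩) = (0.309017)·a + (-0.951057i)·b = (-0.01409 + 0.3188i)
new amp(|11⟩) = (-0.951057i)·a + (0.309017)·b = (-0.1722 - 0.3443i)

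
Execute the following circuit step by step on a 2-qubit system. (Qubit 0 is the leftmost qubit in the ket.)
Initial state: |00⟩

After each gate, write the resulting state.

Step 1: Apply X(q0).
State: |10⟩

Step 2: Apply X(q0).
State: |00⟩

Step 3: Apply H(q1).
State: 1/√2|00⟩ + 1/√2|01⟩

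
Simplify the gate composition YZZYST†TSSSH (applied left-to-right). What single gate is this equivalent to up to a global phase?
H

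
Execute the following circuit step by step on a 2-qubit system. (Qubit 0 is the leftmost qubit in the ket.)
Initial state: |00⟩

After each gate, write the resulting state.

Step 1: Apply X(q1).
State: |01⟩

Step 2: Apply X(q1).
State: |00⟩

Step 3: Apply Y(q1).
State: i|01⟩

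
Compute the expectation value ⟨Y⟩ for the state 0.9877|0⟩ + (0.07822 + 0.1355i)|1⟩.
0.2677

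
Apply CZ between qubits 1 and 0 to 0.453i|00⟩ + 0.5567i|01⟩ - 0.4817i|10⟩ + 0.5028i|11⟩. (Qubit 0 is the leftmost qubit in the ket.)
0.453i|00⟩ + 0.5567i|01⟩ - 0.4817i|10⟩ - 0.5028i|11⟩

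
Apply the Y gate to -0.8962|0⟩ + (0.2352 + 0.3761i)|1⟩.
(0.3761 - 0.2352i)|0⟩ - 0.8962i|1⟩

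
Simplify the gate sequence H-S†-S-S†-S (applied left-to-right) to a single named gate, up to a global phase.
H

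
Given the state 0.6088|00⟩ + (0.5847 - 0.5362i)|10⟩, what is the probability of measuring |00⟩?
0.3706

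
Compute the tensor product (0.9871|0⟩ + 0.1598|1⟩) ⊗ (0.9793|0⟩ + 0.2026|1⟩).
0.9667|00⟩ + 0.2|01⟩ + 0.1565|10⟩ + 0.03238|11⟩

amp(|b₁b₂…⟩) = product of the factor amplitudes for bits b₁, b₂, …; only kets whose every factor amplitude is nonzero survive.
|00⟩: (0.9871)(0.9793) = 0.9667
|01⟩: (0.9871)(0.2026) = 0.2
|10⟩: (0.1598)(0.9793) = 0.1565
|11⟩: (0.1598)(0.2026) = 0.03238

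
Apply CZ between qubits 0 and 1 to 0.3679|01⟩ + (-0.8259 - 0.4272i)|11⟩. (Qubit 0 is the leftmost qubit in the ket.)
0.3679|01⟩ + (0.8259 + 0.4272i)|11⟩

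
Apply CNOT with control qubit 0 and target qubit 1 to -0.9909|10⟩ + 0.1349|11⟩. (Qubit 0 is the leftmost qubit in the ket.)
0.1349|10⟩ - 0.9909|11⟩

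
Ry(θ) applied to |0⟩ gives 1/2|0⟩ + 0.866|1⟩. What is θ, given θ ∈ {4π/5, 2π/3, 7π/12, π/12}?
2π/3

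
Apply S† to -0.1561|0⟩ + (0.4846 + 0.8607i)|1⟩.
-0.1561|0⟩ + (0.8607 - 0.4846i)|1⟩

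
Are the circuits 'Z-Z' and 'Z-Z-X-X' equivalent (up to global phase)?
Yes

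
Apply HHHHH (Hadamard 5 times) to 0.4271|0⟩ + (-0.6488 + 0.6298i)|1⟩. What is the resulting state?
(-0.1568 + 0.4453i)|0⟩ + (0.7608 - 0.4453i)|1⟩

H² = I, so H^5 = H: a single Hadamard. With (a, b) = (0.4271, (-0.6488 + 0.6298i)), H gives ((a + b)/√2, (a − b)/√2) = ((-0.1568 + 0.4453i), (0.7608 - 0.4453i)).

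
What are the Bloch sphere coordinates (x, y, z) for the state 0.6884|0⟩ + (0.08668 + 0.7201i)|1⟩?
(0.1193, 0.9914, -0.05216)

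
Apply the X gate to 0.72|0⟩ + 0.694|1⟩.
0.694|0⟩ + 0.72|1⟩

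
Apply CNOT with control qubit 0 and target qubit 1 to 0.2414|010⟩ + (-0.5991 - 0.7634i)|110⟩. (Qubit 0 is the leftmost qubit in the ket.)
0.2414|010⟩ + (-0.5991 - 0.7634i)|100⟩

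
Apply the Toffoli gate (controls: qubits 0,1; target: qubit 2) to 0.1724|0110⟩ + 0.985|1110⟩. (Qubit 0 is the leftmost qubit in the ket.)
0.1724|0110⟩ + 0.985|1100⟩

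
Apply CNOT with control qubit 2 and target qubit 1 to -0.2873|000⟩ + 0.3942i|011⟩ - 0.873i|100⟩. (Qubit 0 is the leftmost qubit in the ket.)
-0.2873|000⟩ + 0.3942i|001⟩ - 0.873i|100⟩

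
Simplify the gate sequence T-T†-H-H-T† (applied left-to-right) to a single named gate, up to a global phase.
T†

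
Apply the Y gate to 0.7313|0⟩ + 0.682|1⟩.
-0.682i|0⟩ + 0.7313i|1⟩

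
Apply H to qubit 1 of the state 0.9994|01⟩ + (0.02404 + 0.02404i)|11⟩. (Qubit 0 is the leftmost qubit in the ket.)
0.7067|00⟩ - 0.7067|01⟩ + (0.017 + 0.017i)|10⟩ + (-0.017 - 0.017i)|11⟩

H on qubit 1 mixes each pair of kets that differ only in qubit 1: amplitudes (a, b) of (|…0…⟩, |…1…⟩) become ((a + b)/√2, (a − b)/√2). Kets absent from the input have amplitude 0.
(|00⟩, |01⟩): (a, b) = (0, 0.9994) → (0.7067, -0.7067)
(|10⟩, |11⟩): (a, b) = (0, (0.02404 + 0.02404i)) → ((0.017 + 0.017i), (-0.017 - 0.017i))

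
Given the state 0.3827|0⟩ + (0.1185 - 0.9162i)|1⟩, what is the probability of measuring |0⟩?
0.1465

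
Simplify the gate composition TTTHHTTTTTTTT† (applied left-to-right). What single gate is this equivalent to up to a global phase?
T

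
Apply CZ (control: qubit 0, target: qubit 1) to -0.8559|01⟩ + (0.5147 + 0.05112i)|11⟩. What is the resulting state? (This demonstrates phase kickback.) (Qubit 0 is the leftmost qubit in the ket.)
-0.8559|01⟩ + (-0.5147 - 0.05112i)|11⟩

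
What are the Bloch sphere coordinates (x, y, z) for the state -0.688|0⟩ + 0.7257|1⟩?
(-0.9986, 0, -0.0533)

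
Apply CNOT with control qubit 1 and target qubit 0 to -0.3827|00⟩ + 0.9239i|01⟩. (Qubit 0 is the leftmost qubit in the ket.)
-0.3827|00⟩ + 0.9239i|11⟩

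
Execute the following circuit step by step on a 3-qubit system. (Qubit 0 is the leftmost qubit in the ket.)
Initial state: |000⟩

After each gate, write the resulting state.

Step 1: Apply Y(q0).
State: i|100⟩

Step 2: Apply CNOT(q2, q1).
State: i|100⟩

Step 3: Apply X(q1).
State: i|110⟩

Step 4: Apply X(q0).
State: i|010⟩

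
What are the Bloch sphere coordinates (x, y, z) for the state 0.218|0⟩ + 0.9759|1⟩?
(0.4255, 0, -0.9049)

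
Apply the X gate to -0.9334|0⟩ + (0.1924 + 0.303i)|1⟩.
(0.1924 + 0.303i)|0⟩ - 0.9334|1⟩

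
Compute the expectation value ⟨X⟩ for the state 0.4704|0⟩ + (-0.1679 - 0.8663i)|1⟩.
-0.158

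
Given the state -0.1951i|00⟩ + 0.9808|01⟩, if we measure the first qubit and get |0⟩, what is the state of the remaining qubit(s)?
-0.1951i|0⟩ + 0.9808|1⟩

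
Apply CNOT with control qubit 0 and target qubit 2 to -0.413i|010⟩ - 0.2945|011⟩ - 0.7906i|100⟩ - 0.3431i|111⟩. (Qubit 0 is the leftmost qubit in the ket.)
-0.413i|010⟩ - 0.2945|011⟩ - 0.7906i|101⟩ - 0.3431i|110⟩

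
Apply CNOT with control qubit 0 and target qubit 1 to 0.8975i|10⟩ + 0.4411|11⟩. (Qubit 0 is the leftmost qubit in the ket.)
0.4411|10⟩ + 0.8975i|11⟩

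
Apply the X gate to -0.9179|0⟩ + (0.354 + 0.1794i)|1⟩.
(0.354 + 0.1794i)|0⟩ - 0.9179|1⟩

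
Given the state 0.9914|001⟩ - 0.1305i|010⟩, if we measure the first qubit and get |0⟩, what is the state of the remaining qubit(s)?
0.9914|01⟩ - 0.1305i|10⟩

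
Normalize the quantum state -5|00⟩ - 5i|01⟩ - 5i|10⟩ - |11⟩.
-0.5735|00⟩ - 0.5735i|01⟩ - 0.5735i|10⟩ - 0.1147|11⟩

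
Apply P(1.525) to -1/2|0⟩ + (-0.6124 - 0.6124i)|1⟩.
-1/2|0⟩ + (0.5837 - 0.6398i)|1⟩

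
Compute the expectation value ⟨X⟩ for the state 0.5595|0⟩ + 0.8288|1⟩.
0.9274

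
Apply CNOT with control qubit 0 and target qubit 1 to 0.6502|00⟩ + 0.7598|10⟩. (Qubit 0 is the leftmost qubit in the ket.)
0.6502|00⟩ + 0.7598|11⟩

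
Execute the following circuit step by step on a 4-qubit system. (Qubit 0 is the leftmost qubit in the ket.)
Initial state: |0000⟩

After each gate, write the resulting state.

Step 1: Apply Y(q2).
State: i|0010⟩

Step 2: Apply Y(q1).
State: -|0110⟩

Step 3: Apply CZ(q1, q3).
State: -|0110⟩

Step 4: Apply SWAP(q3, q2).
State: -|0101⟩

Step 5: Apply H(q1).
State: -1/√2|0001⟩ + 1/√2|0101⟩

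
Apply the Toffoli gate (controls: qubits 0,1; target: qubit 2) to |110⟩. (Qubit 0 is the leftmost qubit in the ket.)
|111⟩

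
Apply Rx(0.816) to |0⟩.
0.9179|0⟩ - 0.3968i|1⟩

Rx(0.816) = [[cos(θ/2), −i·sin(θ/2)], [−i·sin(θ/2), cos(θ/2)]]; θ = 0.816, cos(θ/2) ≈ 0.917916, sin(θ/2) ≈ 0.396774.
With a = amp(|0⟩) = 1 and b = amp(|1⟩) = 0:
new amp(|0⟩) = (0.917916)·a + (-0.396774i)·b = 0.9179
new amp(|1⟩) = (-0.396774i)·a + (0.917916)·b = -0.3968i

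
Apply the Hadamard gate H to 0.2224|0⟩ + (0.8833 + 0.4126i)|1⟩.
(0.7818 + 0.2918i)|0⟩ + (-0.4673 - 0.2918i)|1⟩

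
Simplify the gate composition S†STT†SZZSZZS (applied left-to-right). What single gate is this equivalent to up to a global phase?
S†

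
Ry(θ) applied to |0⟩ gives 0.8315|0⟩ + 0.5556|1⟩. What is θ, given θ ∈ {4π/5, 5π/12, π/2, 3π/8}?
3π/8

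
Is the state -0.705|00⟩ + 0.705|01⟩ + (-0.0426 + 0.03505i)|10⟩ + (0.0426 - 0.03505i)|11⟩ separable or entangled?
Separable

Writing the state as a|00⟩ + b|01⟩ + c|10⟩ + d|11⟩, it is a product state iff ad − bc = 0.
Here (a, b, c, d) = (-0.705, 0.705, (-0.0426 + 0.03505i), (0.0426 - 0.03505i)): ad − bc = (-0.705)(0.0426 - 0.03505i) − (0.705)(-0.0426 + 0.03505i) = 0, so the state is separable.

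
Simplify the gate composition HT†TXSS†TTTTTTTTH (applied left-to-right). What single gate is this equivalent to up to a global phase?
Z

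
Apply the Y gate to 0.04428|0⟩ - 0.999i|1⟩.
-0.999|0⟩ + 0.04428i|1⟩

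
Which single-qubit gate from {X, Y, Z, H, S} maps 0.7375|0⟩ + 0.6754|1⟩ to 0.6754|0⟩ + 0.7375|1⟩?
X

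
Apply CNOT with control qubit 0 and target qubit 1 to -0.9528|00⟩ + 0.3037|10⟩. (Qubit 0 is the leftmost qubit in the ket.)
-0.9528|00⟩ + 0.3037|11⟩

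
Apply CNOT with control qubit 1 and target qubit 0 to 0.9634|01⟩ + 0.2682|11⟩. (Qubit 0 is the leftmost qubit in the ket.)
0.2682|01⟩ + 0.9634|11⟩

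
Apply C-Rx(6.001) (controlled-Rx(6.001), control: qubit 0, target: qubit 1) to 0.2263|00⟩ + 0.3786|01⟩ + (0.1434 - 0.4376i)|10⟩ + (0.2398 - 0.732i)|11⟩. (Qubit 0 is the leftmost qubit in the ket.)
0.2263|00⟩ + 0.3786|01⟩ + (-0.2449 + 0.3995i)|10⟩ + (-0.299 + 0.7046i)|11⟩

C-Rx(6.001) leaves the control-|0⟩ kets |00⟩, |01⟩ unchanged and applies Rx(6.001) to qubit 1 on the control-|1⟩ pair (|10⟩, |11⟩).
Rx(6.001) = [[cos(θ/2), −i·sin(θ/2)], [−i·sin(θ/2), cos(θ/2)]]; θ = 6.001, cos(θ/2) ≈ -0.990063, sin(θ/2) ≈ 0.140625.
With a = amp(|10⟩) = (0.1434 - 0.4376i) and b = amp(|11⟩) = (0.2398 - 0.732i):
new amp(|10⟩) = (-0.990063)·a + (-0.140625i)·b = (-0.2449 + 0.3995i)
new amp(|11⟩) = (-0.140625i)·a + (-0.990063)·b = (-0.299 + 0.7046i)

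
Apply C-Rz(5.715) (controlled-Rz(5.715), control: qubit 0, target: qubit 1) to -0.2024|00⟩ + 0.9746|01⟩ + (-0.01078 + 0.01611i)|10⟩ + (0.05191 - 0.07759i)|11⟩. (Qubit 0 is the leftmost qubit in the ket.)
-0.2024|00⟩ + 0.9746|01⟩ + (0.01486 - 0.01244i)|10⟩ + (-0.02808 + 0.08903i)|11⟩

C-Rz(5.715) leaves the control-|0⟩ kets |00⟩, |01⟩ unchanged and applies Rz(5.715) to qubit 1 on the control-|1⟩ pair (|10⟩, |11⟩).
Rz(5.715) = [[e^(−iθ/2), 0], [0, e^(iθ/2)]] with e^(±iθ/2) = cos(θ/2) ± i·sin(θ/2); θ = 5.715, cos(θ/2) ≈ -0.959916, sin(θ/2) ≈ 0.280287.
With a = amp(|10⟩) = (-0.01078 + 0.01611i) and b = amp(|11⟩) = (0.05191 - 0.07759i):
new amp(|10⟩) = (-0.959916 - 0.280287i)·a = (0.01486 - 0.01244i)
new amp(|11⟩) = (-0.959916 + 0.280287i)·b = (-0.02808 + 0.08903i)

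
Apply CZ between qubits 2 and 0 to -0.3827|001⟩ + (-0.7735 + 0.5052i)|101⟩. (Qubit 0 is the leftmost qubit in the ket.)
-0.3827|001⟩ + (0.7735 - 0.5052i)|101⟩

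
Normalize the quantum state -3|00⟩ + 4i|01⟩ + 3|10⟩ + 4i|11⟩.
-0.4243|00⟩ + 0.5657i|01⟩ + 0.4243|10⟩ + 0.5657i|11⟩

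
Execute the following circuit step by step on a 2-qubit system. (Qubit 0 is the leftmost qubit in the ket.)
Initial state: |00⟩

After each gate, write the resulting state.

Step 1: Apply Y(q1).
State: i|01⟩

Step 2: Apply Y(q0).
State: -|11⟩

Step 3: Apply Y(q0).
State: i|01⟩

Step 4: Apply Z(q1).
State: -i|01⟩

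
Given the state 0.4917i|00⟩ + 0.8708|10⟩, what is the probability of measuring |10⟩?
0.7583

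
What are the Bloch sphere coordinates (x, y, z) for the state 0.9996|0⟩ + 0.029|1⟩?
(0.05798, 0, 0.9984)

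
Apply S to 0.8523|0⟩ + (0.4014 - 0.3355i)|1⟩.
0.8523|0⟩ + (0.3355 + 0.4014i)|1⟩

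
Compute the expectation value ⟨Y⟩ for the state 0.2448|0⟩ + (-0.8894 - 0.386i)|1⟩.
-0.189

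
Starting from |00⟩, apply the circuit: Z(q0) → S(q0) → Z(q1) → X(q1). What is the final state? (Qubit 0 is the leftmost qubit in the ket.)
|01⟩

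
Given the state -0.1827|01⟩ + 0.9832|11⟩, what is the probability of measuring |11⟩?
0.9667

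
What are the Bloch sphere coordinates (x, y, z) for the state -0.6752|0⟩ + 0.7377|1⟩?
(-0.9962, 0, -0.08831)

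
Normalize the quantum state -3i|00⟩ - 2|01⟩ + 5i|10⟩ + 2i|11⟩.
-0.4629i|00⟩ - 0.3086|01⟩ + 0.7715i|10⟩ + 0.3086i|11⟩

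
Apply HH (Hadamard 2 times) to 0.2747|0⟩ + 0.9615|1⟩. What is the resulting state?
0.2747|0⟩ + 0.9615|1⟩

H² = I, so an even number of Hadamards cancels: H^2 = I and the state is unchanged.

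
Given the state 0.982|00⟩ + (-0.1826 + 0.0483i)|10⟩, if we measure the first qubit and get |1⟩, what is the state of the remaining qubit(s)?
(-0.9668 + 0.2557i)|0⟩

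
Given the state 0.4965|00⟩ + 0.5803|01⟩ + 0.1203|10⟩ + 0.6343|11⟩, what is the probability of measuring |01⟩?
0.3367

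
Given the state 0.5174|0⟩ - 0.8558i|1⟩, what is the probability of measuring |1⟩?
0.7324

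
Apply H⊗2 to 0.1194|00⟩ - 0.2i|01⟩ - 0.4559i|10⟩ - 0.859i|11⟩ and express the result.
(0.0597 - 0.7575i)|00⟩ + (0.0597 + 0.3016i)|01⟩ + (0.0597 + 0.5575i)|10⟩ + (0.0597 - 0.1016i)|11⟩

H⊗2 gives amp(|y⟩) = (1/2) Σ_x (−1)^(x·y) amp(|x⟩), where x·y is the number of positions in which both x and y have a 1.
|00⟩: (0.1194 - 0.2i - 0.4559i - 0.859i)/2 = (0.0597 - 0.7575i)
|01⟩: (0.1194 + 0.2i - 0.4559i + 0.859i)/2 = (0.0597 + 0.3016i)
|10⟩: (0.1194 - 0.2i + 0.4559i + 0.859i)/2 = (0.0597 + 0.5575i)
|11⟩: (0.1194 + 0.2i + 0.4559i - 0.859i)/2 = (0.0597 - 0.1016i)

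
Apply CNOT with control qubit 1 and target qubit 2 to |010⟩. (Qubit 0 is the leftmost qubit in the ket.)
|011⟩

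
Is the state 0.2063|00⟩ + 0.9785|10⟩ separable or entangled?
Separable

Writing the state as a|00⟩ + b|01⟩ + c|10⟩ + d|11⟩, it is a product state iff ad − bc = 0.
Here (a, b, c, d) = (0.2063, 0, 0.9785, 0): ad − bc = (0.2063)(0) − (0)(0.9785) = 0, so the state is separable.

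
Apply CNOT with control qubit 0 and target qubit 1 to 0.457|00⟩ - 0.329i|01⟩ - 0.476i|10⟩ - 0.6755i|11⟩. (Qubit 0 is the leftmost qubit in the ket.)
0.457|00⟩ - 0.329i|01⟩ - 0.6755i|10⟩ - 0.476i|11⟩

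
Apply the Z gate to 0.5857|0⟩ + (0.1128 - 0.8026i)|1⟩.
0.5857|0⟩ + (-0.1128 + 0.8026i)|1⟩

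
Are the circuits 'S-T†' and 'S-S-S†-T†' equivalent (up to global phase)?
Yes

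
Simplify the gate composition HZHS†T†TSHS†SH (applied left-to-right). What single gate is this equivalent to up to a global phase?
X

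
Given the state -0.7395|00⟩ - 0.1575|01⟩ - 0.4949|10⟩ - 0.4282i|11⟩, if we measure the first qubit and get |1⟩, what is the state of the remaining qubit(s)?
-0.7562|0⟩ - 0.6543i|1⟩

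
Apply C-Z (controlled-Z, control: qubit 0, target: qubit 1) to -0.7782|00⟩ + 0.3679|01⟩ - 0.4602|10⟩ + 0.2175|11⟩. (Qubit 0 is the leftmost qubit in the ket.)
-0.7782|00⟩ + 0.3679|01⟩ - 0.4602|10⟩ - 0.2175|11⟩

C-Z leaves the control-|0⟩ kets |00⟩, |01⟩ unchanged and applies Z to qubit 1 on the control-|1⟩ pair (|10⟩, |11⟩).
Z = [[1, 0], [0, -1]].
With a = amp(|10⟩) = -0.4602 and b = amp(|11⟩) = 0.2175:
new amp(|10⟩) = (1)·a = -0.4602
new amp(|11⟩) = (-1)·b = -0.2175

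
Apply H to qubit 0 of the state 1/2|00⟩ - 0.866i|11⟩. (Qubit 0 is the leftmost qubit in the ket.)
1/√8|00⟩ - 0.6124i|01⟩ + 1/√8|10⟩ + 0.6124i|11⟩

H on qubit 0 mixes each pair of kets that differ only in qubit 0: amplitudes (a, b) of (|…0…⟩, |…1…⟩) become ((a + b)/√2, (a − b)/√2). Kets absent from the input have amplitude 0.
(|00⟩, |10⟩): (a, b) = (1/2, 0) → (1/√8, 1/√8)
(|01⟩, |11⟩): (a, b) = (0, -0.866i) → (-0.6124i, 0.6124i)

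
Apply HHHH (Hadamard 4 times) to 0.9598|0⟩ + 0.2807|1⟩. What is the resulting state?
0.9598|0⟩ + 0.2807|1⟩

H² = I, so an even number of Hadamards cancels: H^4 = I and the state is unchanged.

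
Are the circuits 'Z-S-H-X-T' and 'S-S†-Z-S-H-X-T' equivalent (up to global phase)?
Yes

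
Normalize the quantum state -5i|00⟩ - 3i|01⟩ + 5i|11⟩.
-0.6509i|00⟩ - 0.3906i|01⟩ + 0.6509i|11⟩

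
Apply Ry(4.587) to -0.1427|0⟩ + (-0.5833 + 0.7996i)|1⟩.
(0.5319 - 0.5997i)|0⟩ + (0.2788 - 0.5289i)|1⟩

Ry(4.587) = [[cos(θ/2), −sin(θ/2)], [sin(θ/2), cos(θ/2)]]; θ = 4.587, cos(θ/2) ≈ -0.661415, sin(θ/2) ≈ 0.75002.
With a = amp(|0⟩) = -0.1427 and b = amp(|1⟩) = (-0.5833 + 0.7996i):
new amp(|0⟩) = (-0.661415)·a + (-0.75002)·b = (0.5319 - 0.5997i)
new amp(|1⟩) = (0.75002)·a + (-0.661415)·b = (0.2788 - 0.5289i)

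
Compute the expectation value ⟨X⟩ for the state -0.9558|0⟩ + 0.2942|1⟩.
-0.5624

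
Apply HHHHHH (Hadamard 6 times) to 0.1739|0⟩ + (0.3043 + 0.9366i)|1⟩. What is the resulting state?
0.1739|0⟩ + (0.3043 + 0.9366i)|1⟩

H² = I, so an even number of Hadamards cancels: H^6 = I and the state is unchanged.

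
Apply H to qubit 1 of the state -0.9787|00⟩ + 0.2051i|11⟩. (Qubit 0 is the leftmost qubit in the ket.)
-0.692|00⟩ - 0.692|01⟩ + 0.145i|10⟩ - 0.145i|11⟩

H on qubit 1 mixes each pair of kets that differ only in qubit 1: amplitudes (a, b) of (|…0…⟩, |…1…⟩) become ((a + b)/√2, (a − b)/√2). Kets absent from the input have amplitude 0.
(|00⟩, |01⟩): (a, b) = (-0.9787, 0) → (-0.692, -0.692)
(|10⟩, |11⟩): (a, b) = (0, 0.2051i) → (0.145i, -0.145i)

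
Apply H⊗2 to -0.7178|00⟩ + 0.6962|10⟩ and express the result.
-0.0108|00⟩ - 0.0108|01⟩ - 0.707|10⟩ - 0.707|11⟩

H⊗2 gives amp(|y⟩) = (1/2) Σ_x (−1)^(x·y) amp(|x⟩), where x·y is the number of positions in which both x and y have a 1.
|00⟩: (-0.7178 + 0.6962)/2 = -0.0108
|01⟩: (-0.7178 + 0.6962)/2 = -0.0108
|10⟩: (-0.7178 - 0.6962)/2 = -0.707
|11⟩: (-0.7178 - 0.6962)/2 = -0.707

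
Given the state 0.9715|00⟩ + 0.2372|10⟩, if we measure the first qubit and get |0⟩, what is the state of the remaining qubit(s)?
|0⟩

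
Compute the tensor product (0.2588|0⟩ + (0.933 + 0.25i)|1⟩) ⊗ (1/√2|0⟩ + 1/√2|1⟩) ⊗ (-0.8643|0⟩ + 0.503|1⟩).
-0.1582|000⟩ + 0.09205|001⟩ - 0.1582|010⟩ + 0.09205|011⟩ + (-0.5702 - 0.1528i)|100⟩ + (0.3318 + 0.08892i)|101⟩ + (-0.5702 - 0.1528i)|110⟩ + (0.3318 + 0.08892i)|111⟩

amp(|b₁b₂…⟩) = product of the factor amplitudes for bits b₁, b₂, …; only kets whose every factor amplitude is nonzero survive.
|000⟩: (0.2588)(1/√2)(-0.8643) = -0.1582
|001⟩: (0.2588)(1/√2)(0.503) = 0.09205
|010⟩: (0.2588)(1/√2)(-0.8643) = -0.1582
|011⟩: (0.2588)(1/√2)(0.503) = 0.09205
|100⟩: (0.933 + 0.25i)(1/√2)(-0.8643) = (-0.5702 - 0.1528i)
|101⟩: (0.933 + 0.25i)(1/√2)(0.503) = (0.3318 + 0.08892i)
|110⟩: (0.933 + 0.25i)(1/√2)(-0.8643) = (-0.5702 - 0.1528i)
|111⟩: (0.933 + 0.25i)(1/√2)(0.503) = (0.3318 + 0.08892i)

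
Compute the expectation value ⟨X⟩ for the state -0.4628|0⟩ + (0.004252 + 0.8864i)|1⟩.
-0.003936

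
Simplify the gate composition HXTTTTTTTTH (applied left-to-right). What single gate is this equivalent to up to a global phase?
Z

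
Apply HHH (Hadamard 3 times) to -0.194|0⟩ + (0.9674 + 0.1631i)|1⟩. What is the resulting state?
(0.5469 + 0.1153i)|0⟩ + (-0.8212 - 0.1153i)|1⟩

H² = I, so H^3 = H: a single Hadamard. With (a, b) = (-0.194, (0.9674 + 0.1631i)), H gives ((a + b)/√2, (a − b)/√2) = ((0.5469 + 0.1153i), (-0.8212 - 0.1153i)).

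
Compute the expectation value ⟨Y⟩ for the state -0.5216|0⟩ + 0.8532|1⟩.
0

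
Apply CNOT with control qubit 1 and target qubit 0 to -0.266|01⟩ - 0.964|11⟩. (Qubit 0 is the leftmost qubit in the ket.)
-0.964|01⟩ - 0.266|11⟩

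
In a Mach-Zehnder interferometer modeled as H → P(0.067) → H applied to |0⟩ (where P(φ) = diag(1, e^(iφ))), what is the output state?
(0.9989 + 0.03347i)|0⟩ + (0.001122 - 0.03347i)|1⟩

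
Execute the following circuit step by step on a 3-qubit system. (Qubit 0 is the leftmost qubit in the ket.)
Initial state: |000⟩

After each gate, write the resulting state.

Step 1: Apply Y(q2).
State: i|001⟩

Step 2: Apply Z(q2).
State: -i|001⟩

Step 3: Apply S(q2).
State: |001⟩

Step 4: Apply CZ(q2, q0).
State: |001⟩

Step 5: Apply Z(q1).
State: |001⟩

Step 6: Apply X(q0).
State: |101⟩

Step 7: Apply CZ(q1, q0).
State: |101⟩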